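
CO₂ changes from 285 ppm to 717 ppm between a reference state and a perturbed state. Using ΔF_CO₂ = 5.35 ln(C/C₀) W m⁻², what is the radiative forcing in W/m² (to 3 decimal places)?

ΔF = 4.936 W/m²

CO₂: 5.35 × ln(717/285) = 5.35 × ln(2.51579) = 5.35 × 0.92259 = 4.9359 W/m².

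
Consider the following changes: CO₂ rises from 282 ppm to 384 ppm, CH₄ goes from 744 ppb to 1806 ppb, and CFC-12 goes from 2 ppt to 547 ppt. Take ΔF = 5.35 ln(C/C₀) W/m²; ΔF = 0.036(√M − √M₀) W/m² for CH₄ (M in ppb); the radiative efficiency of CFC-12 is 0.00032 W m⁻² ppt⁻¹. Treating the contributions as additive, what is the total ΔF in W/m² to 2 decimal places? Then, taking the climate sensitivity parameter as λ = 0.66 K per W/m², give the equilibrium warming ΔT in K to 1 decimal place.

ΔF = 2.37 W/m²; ΔT = 1.6 K

CO₂: 5.35 × ln(384/282) = 5.35 × ln(1.36170) = 5.35 × 0.30873 = 1.6517 W/m².
CH₄: 0.036 × (√1806 − √744) = 0.036 × (42.4971 − 27.2764) = 0.036 × 15.2207 = 0.5479 W/m².
CFC-12: ΔF = 0.00032 × (547 − 2) = 0.00032 × 545 = 0.1744 W/m².
Total ΔF = 1.6517 + 0.5479 + 0.1744 = 2.3740 W/m².
ΔT = λ ΔF = 0.66 × 2.37 = 1.5642 K.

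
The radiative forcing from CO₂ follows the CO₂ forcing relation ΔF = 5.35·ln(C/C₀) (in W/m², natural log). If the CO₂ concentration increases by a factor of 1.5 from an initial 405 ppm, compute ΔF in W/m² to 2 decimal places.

ΔF = 5.35 × ln(1.5) = 5.35 × 0.40547 = 2.1693 W/m².

ΔF = 2.17 W/m²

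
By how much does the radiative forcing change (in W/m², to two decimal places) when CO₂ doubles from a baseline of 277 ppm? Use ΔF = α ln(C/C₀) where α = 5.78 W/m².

ΔF = 4.01 W/m²

ΔF = 5.78 × ln(2) = 5.78 × 0.69315 = 4.0064 W/m².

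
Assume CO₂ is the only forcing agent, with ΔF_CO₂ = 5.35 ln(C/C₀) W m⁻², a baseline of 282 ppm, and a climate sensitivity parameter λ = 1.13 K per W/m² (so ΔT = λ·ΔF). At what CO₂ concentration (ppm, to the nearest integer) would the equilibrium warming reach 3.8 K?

C ≈ 529 ppm

Required forcing: ΔF = ΔT/λ = 3.8/1.13 = 3.3628 W/m².
Then ln(C/282) = ΔF/5.35 = 3.3628/5.35 = 0.62856.
So C = 282 × e^0.62856 = 282 × 1.87491 = 528.72 ppm.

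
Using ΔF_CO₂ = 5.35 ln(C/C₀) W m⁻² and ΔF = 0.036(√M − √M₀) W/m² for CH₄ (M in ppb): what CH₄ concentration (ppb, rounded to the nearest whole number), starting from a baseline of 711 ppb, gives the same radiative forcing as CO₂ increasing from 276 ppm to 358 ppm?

M ≈ 4267 ppb

CO₂ forcing: 5.35 × ln(358/276) = 5.35 × 0.260132 = 1.39171 W/m².
Set 0.036(√M − √711) = 1.39171: √M = 1.39171/0.036 + √711 = 38.6586 + 26.6646 = 65.3232.
M = (65.3232)² = 4267.12 ppb.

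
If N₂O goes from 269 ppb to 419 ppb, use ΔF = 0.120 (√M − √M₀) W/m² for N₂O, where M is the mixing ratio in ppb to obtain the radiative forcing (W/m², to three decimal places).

N₂O: 0.120 × (√419 − √269) = 0.120 × (20.4695 − 16.4012) = 0.120 × 4.0683 = 0.4882 W/m².

ΔF = 0.488 W/m²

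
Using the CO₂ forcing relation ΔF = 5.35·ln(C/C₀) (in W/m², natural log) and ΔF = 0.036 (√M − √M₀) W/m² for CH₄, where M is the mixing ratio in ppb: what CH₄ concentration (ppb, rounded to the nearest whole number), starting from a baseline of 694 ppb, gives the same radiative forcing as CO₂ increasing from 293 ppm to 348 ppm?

M ≈ 2695 ppb

CO₂ forcing: 5.35 × ln(348/293) = 5.35 × 0.172030 = 0.92036 W/m².
Set 0.036(√M − √694) = 0.92036: √M = 0.92036/0.036 + √694 = 25.5656 + 26.3439 = 51.9095.
M = (51.9095)² = 2694.60 ppb.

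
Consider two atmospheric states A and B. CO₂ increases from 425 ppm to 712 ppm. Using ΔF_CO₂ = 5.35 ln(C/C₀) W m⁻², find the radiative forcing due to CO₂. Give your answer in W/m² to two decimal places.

CO₂: 5.35 × ln(712/425) = 5.35 × ln(1.67529) = 5.35 × 0.51599 = 2.7605 W/m².

ΔF = 2.76 W/m²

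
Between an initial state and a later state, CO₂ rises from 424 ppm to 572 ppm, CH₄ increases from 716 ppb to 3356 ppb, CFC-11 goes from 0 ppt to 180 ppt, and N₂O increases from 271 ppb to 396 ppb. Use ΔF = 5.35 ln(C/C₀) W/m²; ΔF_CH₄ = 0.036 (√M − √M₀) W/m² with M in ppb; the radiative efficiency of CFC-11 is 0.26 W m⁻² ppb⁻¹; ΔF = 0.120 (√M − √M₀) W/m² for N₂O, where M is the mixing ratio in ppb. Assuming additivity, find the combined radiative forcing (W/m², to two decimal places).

CO₂: 5.35 × ln(572/424) = 5.35 × ln(1.34906) = 5.35 × 0.29941 = 1.6018 W/m².
CH₄: 0.036 × (√3356 − √716) = 0.036 × (57.9310 − 26.7582) = 0.036 × 31.1728 = 1.1222 W/m².
CFC-11: Δ = 180 − 0 = 180 ppt = 0.180 ppb; ΔF = 0.26 × 0.180 = 0.0468 W/m².
N₂O: 0.120 × (√396 − √271) = 0.120 × (19.8997 − 16.4621) = 0.120 × 3.4376 = 0.4125 W/m².
Total ΔF = 1.6018 + 1.1222 + 0.0468 + 0.4125 = 3.1833 W/m².

ΔF = 3.18 W/m²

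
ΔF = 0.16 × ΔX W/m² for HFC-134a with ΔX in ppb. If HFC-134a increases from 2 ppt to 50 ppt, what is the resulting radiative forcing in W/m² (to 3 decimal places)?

ΔF = 0.008 W/m²

HFC-134a: Δ = 50 − 2 = 48 ppt = 0.048 ppb; ΔF = 0.16 × 0.048 = 0.0077 W/m².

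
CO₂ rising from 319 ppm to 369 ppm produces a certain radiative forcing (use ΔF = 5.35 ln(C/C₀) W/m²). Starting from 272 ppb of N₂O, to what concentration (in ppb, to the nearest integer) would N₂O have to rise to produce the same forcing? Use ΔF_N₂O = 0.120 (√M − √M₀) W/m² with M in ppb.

M ≈ 528 ppb

CO₂ forcing: 5.35 × ln(369/319) = 5.35 × 0.145606 = 0.77899 W/m².
Set 0.120(√M − √272) = 0.77899: √M = 0.77899/0.120 + √272 = 6.4916 + 16.4924 = 22.9840.
M = (22.9840)² = 528.26 ppb.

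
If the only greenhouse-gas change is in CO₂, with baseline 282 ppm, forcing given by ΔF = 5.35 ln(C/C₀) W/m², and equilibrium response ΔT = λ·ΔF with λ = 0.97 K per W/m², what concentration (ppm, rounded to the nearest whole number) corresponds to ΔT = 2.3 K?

C ≈ 439 ppm

Required forcing: ΔF = ΔT/λ = 2.3/0.97 = 2.3711 W/m².
Then ln(C/282) = ΔF/5.35 = 2.3711/5.35 = 0.44320.
So C = 282 × e^0.44320 = 282 × 1.55768 = 439.27 ppm.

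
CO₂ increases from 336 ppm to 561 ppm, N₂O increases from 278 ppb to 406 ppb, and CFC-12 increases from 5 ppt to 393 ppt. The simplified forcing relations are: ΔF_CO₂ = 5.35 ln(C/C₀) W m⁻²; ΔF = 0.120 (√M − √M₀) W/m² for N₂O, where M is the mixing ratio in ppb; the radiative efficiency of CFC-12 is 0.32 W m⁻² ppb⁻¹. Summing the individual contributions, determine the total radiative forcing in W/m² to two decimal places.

CO₂: 5.35 × ln(561/336) = 5.35 × ln(1.66964) = 5.35 × 0.51261 = 2.7425 W/m².
N₂O: 0.120 × (√406 − √278) = 0.120 × (20.1494 − 16.6733) = 0.120 × 3.4761 = 0.4171 W/m².
CFC-12: Δ = 393 − 5 = 388 ppt = 0.388 ppb; ΔF = 0.32 × 0.388 = 0.1242 W/m².
Total ΔF = 2.7425 + 0.4171 + 0.1242 = 3.2838 W/m².

ΔF = 3.28 W/m²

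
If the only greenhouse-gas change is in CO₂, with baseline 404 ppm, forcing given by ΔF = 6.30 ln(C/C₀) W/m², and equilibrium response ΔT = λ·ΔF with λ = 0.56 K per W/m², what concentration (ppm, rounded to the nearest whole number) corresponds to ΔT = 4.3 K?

Required forcing: ΔF = ΔT/λ = 4.3/0.56 = 7.6786 W/m².
Then ln(C/404) = ΔF/6.30 = 7.6786/6.30 = 1.21883.
So C = 404 × e^1.21883 = 404 × 3.38323 = 1366.82 ppm.

C ≈ 1367 ppm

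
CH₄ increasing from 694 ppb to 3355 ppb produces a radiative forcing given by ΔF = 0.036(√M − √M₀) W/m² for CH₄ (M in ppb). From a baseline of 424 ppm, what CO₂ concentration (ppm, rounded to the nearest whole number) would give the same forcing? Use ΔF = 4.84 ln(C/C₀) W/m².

CH₄ forcing: 0.036 × (√3355 − √694) = 0.036 × (57.9224 − 26.3439) = 0.036 × 31.5785 = 1.13683 W/m².
Set 4.84 ln(C/424) = 1.13683: ln(C/424) = 1.13683/4.84 = 0.23488, so C = 424 × e^0.23488 = 424 × 1.26476 = 536.26 ppm.

C ≈ 536 ppm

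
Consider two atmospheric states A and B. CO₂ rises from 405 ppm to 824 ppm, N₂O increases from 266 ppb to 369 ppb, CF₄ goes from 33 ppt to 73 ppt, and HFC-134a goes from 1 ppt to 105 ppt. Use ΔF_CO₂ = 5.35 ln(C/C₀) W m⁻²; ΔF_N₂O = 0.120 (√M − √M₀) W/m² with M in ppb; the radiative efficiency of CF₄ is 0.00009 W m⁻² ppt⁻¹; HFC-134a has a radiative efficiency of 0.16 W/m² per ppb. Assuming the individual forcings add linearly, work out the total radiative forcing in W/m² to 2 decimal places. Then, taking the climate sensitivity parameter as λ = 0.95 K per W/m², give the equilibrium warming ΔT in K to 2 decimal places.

ΔF = 4.17 W/m²; ΔT = 3.96 K

CO₂: 5.35 × ln(824/405) = 5.35 × ln(2.03457) = 5.35 × 0.71028 = 3.8000 W/m².
N₂O: 0.120 × (√369 − √266) = 0.120 × (19.2094 − 16.3095) = 0.120 × 2.8999 = 0.3480 W/m².
CF₄: ΔF = 0.00009 × (73 − 33) = 0.00009 × 40 = 0.0036 W/m².
HFC-134a: Δ = 105 − 1 = 104 ppt = 0.104 ppb; ΔF = 0.16 × 0.104 = 0.0166 W/m².
Total ΔF = 3.8000 + 0.3480 + 0.0036 + 0.0166 = 4.1682 W/m².
ΔT = λ ΔF = 0.95 × 4.17 = 3.9615 K.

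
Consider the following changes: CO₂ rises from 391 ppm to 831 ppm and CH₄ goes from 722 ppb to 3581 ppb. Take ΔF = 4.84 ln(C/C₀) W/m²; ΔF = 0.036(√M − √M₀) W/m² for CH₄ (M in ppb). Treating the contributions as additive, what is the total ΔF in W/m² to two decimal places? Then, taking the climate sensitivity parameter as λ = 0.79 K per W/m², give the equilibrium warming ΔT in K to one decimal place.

ΔF = 4.84 W/m²; ΔT = 3.8 K

CO₂: 4.84 × ln(831/391) = 4.84 × ln(2.12532) = 4.84 × 0.75392 = 3.6490 W/m².
CH₄: 0.036 × (√3581 − √722) = 0.036 × (59.8415 − 26.8701) = 0.036 × 32.9714 = 1.1870 W/m².
Total ΔF = 3.6490 + 1.1870 = 4.8360 W/m².
ΔT = λ ΔF = 0.79 × 4.84 = 3.8236 K.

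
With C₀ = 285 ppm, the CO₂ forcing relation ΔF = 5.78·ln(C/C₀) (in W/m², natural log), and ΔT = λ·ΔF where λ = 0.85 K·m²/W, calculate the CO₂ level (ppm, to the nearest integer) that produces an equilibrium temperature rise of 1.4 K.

Required forcing: ΔF = ΔT/λ = 1.4/0.85 = 1.6471 W/m².
Then ln(C/285) = ΔF/5.78 = 1.6471/5.78 = 0.28497.
So C = 285 × e^0.28497 = 285 × 1.32972 = 378.97 ppm.

C ≈ 379 ppm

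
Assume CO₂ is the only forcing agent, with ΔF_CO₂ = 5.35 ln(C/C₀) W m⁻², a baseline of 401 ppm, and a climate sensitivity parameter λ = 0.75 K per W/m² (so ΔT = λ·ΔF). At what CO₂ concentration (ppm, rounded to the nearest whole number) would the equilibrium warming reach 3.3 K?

Required forcing: ΔF = ΔT/λ = 3.3/0.75 = 4.4000 W/m².
Then ln(C/401) = ΔF/5.35 = 4.4000/5.35 = 0.82243.
So C = 401 × e^0.82243 = 401 × 2.27602 = 912.68 ppm.

C ≈ 913 ppm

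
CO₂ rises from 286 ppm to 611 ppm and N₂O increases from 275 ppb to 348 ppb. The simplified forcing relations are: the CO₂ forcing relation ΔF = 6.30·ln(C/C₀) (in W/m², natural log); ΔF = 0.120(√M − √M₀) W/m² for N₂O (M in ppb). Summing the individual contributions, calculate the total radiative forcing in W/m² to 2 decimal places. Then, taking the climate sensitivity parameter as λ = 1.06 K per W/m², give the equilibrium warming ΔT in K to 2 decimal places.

ΔF = 5.03 W/m²; ΔT = 5.33 K

CO₂: 6.30 × ln(611/286) = 6.30 × ln(2.13636) = 6.30 × 0.75910 = 4.7823 W/m².
N₂O: 0.120 × (√348 − √275) = 0.120 × (18.6548 − 16.5831) = 0.120 × 2.0717 = 0.2486 W/m².
Total ΔF = 4.7823 + 0.2486 = 5.0309 W/m².
ΔT = λ ΔF = 1.06 × 5.03 = 5.3318 K.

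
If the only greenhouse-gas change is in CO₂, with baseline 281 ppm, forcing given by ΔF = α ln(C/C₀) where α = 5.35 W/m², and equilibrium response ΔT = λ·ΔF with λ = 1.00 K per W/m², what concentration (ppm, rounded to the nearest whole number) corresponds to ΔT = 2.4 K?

Required forcing: ΔF = ΔT/λ = 2.4/1.00 = 2.4000 W/m².
Then ln(C/281) = ΔF/5.35 = 2.4000/5.35 = 0.44860.
So C = 281 × e^0.44860 = 281 × 1.56612 = 440.08 ppm.

C ≈ 440 ppm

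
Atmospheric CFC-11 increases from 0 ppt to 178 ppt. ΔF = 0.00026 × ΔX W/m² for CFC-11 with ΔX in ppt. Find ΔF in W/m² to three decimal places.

ΔF = 0.046 W/m²

CFC-11: ΔF = 0.00026 × (178 − 0) = 0.00026 × 178 = 0.0463 W/m².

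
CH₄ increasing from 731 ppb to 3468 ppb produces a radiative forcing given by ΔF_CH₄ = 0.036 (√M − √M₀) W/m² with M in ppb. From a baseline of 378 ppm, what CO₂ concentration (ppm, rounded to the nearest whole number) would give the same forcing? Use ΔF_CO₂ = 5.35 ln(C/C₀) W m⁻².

C ≈ 468 ppm

CH₄ forcing: 0.036 × (√3468 − √731) = 0.036 × (58.8897 − 27.0370) = 0.036 × 31.8527 = 1.14670 W/m².
Set 5.35 ln(C/378) = 1.14670: ln(C/378) = 1.14670/5.35 = 0.21434, so C = 378 × e^0.21434 = 378 × 1.23904 = 468.36 ppm.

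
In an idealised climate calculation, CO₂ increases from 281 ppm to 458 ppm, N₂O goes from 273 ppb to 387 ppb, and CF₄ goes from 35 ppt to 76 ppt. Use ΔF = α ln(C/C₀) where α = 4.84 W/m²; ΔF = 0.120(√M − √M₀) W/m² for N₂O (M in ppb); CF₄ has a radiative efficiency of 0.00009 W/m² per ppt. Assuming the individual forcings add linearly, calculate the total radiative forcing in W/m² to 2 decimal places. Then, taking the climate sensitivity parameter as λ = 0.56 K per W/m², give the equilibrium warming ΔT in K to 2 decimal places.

ΔF = 2.75 W/m²; ΔT = 1.54 K

CO₂: 4.84 × ln(458/281) = 4.84 × ln(1.62989) = 4.84 × 0.48851 = 2.3644 W/m².
N₂O: 0.120 × (√387 − √273) = 0.120 × (19.6723 − 16.5227) = 0.120 × 3.1496 = 0.3780 W/m².
CF₄: ΔF = 0.00009 × (76 − 35) = 0.00009 × 41 = 0.0037 W/m².
Total ΔF = 2.3644 + 0.3780 + 0.0037 = 2.7461 W/m².
ΔT = λ ΔF = 0.56 × 2.75 = 1.5400 K.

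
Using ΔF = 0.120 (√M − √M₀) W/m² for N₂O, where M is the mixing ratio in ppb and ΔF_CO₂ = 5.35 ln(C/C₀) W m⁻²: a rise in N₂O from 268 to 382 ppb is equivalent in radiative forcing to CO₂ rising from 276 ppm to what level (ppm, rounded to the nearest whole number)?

C ≈ 296 ppm

N₂O forcing: 0.120 × (√382 − √268) = 0.120 × (19.5448 − 16.3707) = 0.120 × 3.1741 = 0.38089 W/m².
Set 5.35 ln(C/276) = 0.38089: ln(C/276) = 0.38089/5.35 = 0.07119, so C = 276 × e^0.07119 = 276 × 1.07379 = 296.37 ppm.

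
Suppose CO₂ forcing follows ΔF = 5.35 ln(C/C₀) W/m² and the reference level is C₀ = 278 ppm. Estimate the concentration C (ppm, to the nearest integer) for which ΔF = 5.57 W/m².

C ≈ 787 ppm

Set 5.35 ln(C/278) = 5.57, so ln(C/278) = 5.57/5.35 = 1.04112.
Then C/278 = e^1.04112 = 2.83239, giving C = 278 × 2.83239 = 787.40 ppm.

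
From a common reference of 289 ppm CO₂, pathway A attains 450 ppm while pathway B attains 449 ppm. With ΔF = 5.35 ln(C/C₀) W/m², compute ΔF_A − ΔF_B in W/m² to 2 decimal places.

ΔF_A − ΔF_B = 0.01 W/m²

ΔF_A = 5.35 ln(450/289) = 5.35 × 0.44282 = 2.3691 W/m².
ΔF_B = 5.35 ln(449/289) = 5.35 × 0.44060 = 2.3572 W/m².
Difference: 2.3691 − 2.3572 = 0.0119 W/m².
(Equivalently, ΔF_A − ΔF_B = 5.35 ln(450/449) = 5.35 × 0.00222 = 0.0119 W/m².)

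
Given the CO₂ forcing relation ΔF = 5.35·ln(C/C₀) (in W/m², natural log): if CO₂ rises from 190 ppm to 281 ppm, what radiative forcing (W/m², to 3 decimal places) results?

ΔF = 2.094 W/m²

CO₂ absorption bands are partially saturated, so forcing scales with the logarithm of the concentration ratio.
CO₂: 5.35 × ln(281/190) = 5.35 × ln(1.47895) = 5.35 × 0.39133 = 2.0936 W/m².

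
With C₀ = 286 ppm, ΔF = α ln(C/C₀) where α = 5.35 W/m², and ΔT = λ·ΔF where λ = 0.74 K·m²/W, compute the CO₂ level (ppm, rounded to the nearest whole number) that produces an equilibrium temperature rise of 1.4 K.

Required forcing: ΔF = ΔT/λ = 1.4/0.74 = 1.8919 W/m².
Then ln(C/286) = ΔF/5.35 = 1.8919/5.35 = 0.35363.
So C = 286 × e^0.35363 = 286 × 1.42423 = 407.33 ppm.

C ≈ 407 ppm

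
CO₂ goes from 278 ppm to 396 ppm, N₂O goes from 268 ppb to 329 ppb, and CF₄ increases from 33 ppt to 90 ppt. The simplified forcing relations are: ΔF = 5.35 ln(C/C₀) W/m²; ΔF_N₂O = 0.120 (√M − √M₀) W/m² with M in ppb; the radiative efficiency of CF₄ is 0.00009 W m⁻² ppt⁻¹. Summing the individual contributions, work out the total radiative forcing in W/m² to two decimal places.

CO₂: 5.35 × ln(396/278) = 5.35 × ln(1.42446) = 5.35 × 0.35379 = 1.8928 W/m².
N₂O: 0.120 × (√329 − √268) = 0.120 × (18.1384 − 16.3707) = 0.120 × 1.7677 = 0.2121 W/m².
CF₄: ΔF = 0.00009 × (90 − 33) = 0.00009 × 57 = 0.0051 W/m².
Total ΔF = 1.8928 + 0.2121 + 0.0051 = 2.1100 W/m².

ΔF = 2.11 W/m²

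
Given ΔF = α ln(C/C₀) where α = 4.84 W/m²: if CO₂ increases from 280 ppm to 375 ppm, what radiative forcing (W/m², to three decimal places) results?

ΔF = 1.414 W/m²

CO₂ absorption bands are partially saturated, so forcing scales with the logarithm of the concentration ratio.
CO₂: 4.84 × ln(375/280) = 4.84 × ln(1.33929) = 4.84 × 0.29214 = 1.4140 W/m².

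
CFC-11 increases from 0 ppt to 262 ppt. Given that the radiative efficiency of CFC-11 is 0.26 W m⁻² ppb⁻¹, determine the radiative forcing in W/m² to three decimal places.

ΔF = 0.068 W/m²

CFC-11: Δ = 262 − 0 = 262 ppt = 0.262 ppb; ΔF = 0.26 × 0.262 = 0.0681 W/m².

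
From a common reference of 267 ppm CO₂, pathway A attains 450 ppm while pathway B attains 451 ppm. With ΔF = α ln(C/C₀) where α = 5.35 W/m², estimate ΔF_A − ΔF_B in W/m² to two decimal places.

ΔF_A = 5.35 ln(450/267) = 5.35 × 0.52200 = 2.7927 W/m².
ΔF_B = 5.35 ln(451/267) = 5.35 × 0.52422 = 2.8046 W/m².
Difference: 2.7927 − 2.8046 = -0.0119 W/m².

ΔF_A − ΔF_B = -0.01 W/m²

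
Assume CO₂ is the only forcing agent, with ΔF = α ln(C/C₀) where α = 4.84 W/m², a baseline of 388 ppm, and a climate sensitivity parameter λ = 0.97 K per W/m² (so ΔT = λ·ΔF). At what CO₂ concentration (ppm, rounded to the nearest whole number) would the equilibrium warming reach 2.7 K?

Required forcing: ΔF = ΔT/λ = 2.7/0.97 = 2.7835 W/m².
Then ln(C/388) = ΔF/4.84 = 2.7835/4.84 = 0.57510.
So C = 388 × e^0.57510 = 388 × 1.77731 = 689.60 ppm.

C ≈ 690 ppm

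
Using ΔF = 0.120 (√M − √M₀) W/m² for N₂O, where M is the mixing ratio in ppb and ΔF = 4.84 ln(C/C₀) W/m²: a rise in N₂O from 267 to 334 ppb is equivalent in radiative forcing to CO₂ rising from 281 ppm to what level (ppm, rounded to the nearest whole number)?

N₂O forcing: 0.120 × (√334 − √267) = 0.120 × (18.2757 − 16.3401) = 0.120 × 1.9356 = 0.23227 W/m².
Set 4.84 ln(C/281) = 0.23227: ln(C/281) = 0.23227/4.84 = 0.04799, so C = 281 × e^0.04799 = 281 × 1.04916 = 294.81 ppm.

C ≈ 295 ppm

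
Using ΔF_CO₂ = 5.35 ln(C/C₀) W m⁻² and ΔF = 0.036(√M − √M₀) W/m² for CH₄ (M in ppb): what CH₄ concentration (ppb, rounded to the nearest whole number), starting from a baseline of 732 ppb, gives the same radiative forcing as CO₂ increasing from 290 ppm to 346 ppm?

CO₂ forcing: 5.35 × ln(346/290) = 5.35 × 0.176558 = 0.94459 W/m².
Set 0.036(√M − √732) = 0.94459: √M = 0.94459/0.036 + √732 = 26.2386 + 27.0555 = 53.2941.
M = (53.2941)² = 2840.26 ppb.

M ≈ 2840 ppb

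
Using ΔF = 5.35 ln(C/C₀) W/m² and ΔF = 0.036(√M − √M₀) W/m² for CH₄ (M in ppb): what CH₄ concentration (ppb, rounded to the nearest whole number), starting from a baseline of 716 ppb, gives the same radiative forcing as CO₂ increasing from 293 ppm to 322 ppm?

M ≈ 1663 ppb

CO₂ forcing: 5.35 × ln(322/293) = 5.35 × 0.094379 = 0.50493 W/m².
Set 0.036(√M − √716) = 0.50493: √M = 0.50493/0.036 + √716 = 14.0258 + 26.7582 = 40.7840.
M = (40.7840)² = 1663.33 ppb.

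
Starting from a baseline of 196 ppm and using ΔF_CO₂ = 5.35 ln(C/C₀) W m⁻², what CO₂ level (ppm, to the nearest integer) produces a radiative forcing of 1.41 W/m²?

Set 5.35 ln(C/196) = 1.41, so ln(C/196) = 1.41/5.35 = 0.26355.
Then C/196 = e^0.26355 = 1.30154, giving C = 196 × 1.30154 = 255.10 ppm.

C ≈ 255 ppm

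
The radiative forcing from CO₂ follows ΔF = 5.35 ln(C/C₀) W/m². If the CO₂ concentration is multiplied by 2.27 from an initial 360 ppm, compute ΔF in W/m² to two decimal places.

Because the forcing depends only on the ratio C/C₀, the initial concentration does not enter.
ΔF = 5.35 × ln(2.27) = 5.35 × 0.81978 = 4.3858 W/m².

ΔF = 4.39 W/m²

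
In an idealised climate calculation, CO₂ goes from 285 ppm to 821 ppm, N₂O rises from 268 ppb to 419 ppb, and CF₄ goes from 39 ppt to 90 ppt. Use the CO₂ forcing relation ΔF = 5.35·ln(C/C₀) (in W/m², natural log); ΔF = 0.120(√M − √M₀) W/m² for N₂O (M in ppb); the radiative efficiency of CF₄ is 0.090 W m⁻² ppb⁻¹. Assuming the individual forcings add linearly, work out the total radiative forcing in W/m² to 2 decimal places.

ΔF = 6.16 W/m²

CO₂: 5.35 × ln(821/285) = 5.35 × ln(2.88070) = 5.35 × 1.05803 = 5.6605 W/m².
N₂O: 0.120 × (√419 − √268) = 0.120 × (20.4695 − 16.3707) = 0.120 × 4.0988 = 0.4919 W/m².
CF₄: Δ = 90 − 39 = 51 ppt = 0.051 ppb; ΔF = 0.090 × 0.051 = 0.0046 W/m².
Total ΔF = 5.6605 + 0.4919 + 0.0046 = 6.1570 W/m².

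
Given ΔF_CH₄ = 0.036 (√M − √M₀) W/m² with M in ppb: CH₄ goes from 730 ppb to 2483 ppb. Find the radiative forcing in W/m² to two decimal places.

CH₄: 0.036 × (√2483 − √730) = 0.036 × (49.8297 − 27.0185) = 0.036 × 22.8112 = 0.8212 W/m².

ΔF = 0.82 W/m²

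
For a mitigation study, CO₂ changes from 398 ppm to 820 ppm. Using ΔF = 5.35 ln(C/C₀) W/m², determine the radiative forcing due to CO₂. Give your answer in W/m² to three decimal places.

CO₂: 5.35 × ln(820/398) = 5.35 × ln(2.06030) = 5.35 × 0.72285 = 3.8672 W/m².

ΔF = 3.867 W/m²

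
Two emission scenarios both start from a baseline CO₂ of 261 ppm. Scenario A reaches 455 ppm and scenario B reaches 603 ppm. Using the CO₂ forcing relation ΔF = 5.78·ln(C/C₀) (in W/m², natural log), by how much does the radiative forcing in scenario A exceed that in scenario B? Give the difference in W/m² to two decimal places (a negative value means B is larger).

ΔF_A − ΔF_B = -1.63 W/m²

ΔF_A = 5.78 ln(455/261) = 5.78 × 0.55578 = 3.2124 W/m².
ΔF_B = 5.78 ln(603/261) = 5.78 × 0.83740 = 4.8402 W/m².
Difference: 3.2124 − 4.8402 = -1.6278 W/m².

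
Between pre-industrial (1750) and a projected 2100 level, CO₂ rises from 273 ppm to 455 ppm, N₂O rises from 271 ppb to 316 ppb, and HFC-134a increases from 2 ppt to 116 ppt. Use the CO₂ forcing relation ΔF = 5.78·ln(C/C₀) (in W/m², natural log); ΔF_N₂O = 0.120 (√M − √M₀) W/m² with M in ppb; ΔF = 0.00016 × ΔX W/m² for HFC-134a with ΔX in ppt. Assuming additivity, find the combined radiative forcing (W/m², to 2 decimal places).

CO₂: 5.78 × ln(455/273) = 5.78 × ln(1.66667) = 5.78 × 0.51083 = 2.9526 W/m².
N₂O: 0.120 × (√316 − √271) = 0.120 × (17.7764 − 16.4621) = 0.120 × 1.3143 = 0.1577 W/m².
HFC-134a: ΔF = 0.00016 × (116 − 2) = 0.00016 × 114 = 0.0182 W/m².
Total ΔF = 2.9526 + 0.1577 + 0.0182 = 3.1285 W/m².

ΔF = 3.13 W/m²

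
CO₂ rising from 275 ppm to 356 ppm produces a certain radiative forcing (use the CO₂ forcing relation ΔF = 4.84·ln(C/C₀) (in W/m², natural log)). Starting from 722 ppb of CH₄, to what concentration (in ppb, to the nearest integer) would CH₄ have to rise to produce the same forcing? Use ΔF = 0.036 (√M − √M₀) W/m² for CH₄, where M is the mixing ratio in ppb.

M ≈ 3792 ppb

CO₂ forcing: 4.84 × ln(356/275) = 4.84 × 0.258160 = 1.24949 W/m².
Set 0.036(√M − √722) = 1.24949: √M = 1.24949/0.036 + √722 = 34.7081 + 26.8701 = 61.5782.
M = (61.5782)² = 3791.87 ppb.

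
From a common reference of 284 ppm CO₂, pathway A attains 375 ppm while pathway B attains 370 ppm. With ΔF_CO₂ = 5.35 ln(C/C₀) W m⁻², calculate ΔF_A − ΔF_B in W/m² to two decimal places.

ΔF_A − ΔF_B = 0.07 W/m²

ΔF_A = 5.35 ln(375/284) = 5.35 × 0.27795 = 1.4870 W/m².
ΔF_B = 5.35 ln(370/284) = 5.35 × 0.26453 = 1.4152 W/m².
Difference: 1.4870 − 1.4152 = 0.0718 W/m².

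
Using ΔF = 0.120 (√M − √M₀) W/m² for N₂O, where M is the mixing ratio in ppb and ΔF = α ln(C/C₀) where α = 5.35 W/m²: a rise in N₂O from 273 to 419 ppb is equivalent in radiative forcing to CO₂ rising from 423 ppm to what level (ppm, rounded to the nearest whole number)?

C ≈ 462 ppm

N₂O forcing: 0.120 × (√419 − √273) = 0.120 × (20.4695 − 16.5227) = 0.120 × 3.9468 = 0.47362 W/m².
Set 5.35 ln(C/423) = 0.47362: ln(C/423) = 0.47362/5.35 = 0.08853, so C = 423 × e^0.08853 = 423 × 1.09257 = 462.16 ppm.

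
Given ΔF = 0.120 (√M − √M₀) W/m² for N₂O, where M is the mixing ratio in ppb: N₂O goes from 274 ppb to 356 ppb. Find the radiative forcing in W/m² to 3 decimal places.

N₂O: 0.120 × (√356 − √274) = 0.120 × (18.8680 − 16.5529) = 0.120 × 2.3151 = 0.2778 W/m².

ΔF = 0.278 W/m²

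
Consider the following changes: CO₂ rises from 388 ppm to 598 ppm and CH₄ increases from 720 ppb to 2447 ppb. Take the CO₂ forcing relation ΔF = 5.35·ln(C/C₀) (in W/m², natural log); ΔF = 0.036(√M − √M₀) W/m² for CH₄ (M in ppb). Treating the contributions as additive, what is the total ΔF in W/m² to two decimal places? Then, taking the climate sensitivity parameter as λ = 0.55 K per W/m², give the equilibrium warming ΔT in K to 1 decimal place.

CO₂: 5.35 × ln(598/388) = 5.35 × ln(1.54124) = 5.35 × 0.43259 = 2.3144 W/m².
CH₄: 0.036 × (√2447 − √720) = 0.036 × (49.4672 − 26.8328) = 0.036 × 22.6344 = 0.8148 W/m².
Total ΔF = 2.3144 + 0.8148 = 3.1292 W/m².
ΔT = λ ΔF = 0.55 × 3.13 = 1.7215 K.

ΔF = 3.13 W/m²; ΔT = 1.7 K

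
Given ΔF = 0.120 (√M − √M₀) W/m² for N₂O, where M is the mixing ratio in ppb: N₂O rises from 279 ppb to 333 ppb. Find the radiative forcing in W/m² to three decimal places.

ΔF = 0.185 W/m²

N₂O: 0.120 × (√333 − √279) = 0.120 × (18.2483 − 16.7033) = 0.120 × 1.5450 = 0.1854 W/m².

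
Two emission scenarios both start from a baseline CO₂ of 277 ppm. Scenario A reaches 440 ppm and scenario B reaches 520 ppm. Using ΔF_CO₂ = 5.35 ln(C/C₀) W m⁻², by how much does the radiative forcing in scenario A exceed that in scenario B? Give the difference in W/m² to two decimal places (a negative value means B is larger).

ΔF_A − ΔF_B = -0.89 W/m²

ΔF_A = 5.35 ln(440/277) = 5.35 × 0.46276 = 2.4758 W/m².
ΔF_B = 5.35 ln(520/277) = 5.35 × 0.62981 = 3.3695 W/m².
Difference: 2.4758 − 3.3695 = -0.8937 W/m².
(Equivalently, ΔF_A − ΔF_B = 5.35 ln(440/520) = 5.35 × -0.16705 = -0.8937 W/m².)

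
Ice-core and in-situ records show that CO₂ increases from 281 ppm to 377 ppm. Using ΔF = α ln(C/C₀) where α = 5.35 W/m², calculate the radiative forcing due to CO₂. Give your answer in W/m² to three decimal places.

ΔF = 1.572 W/m²

CO₂ absorption bands are partially saturated, so forcing scales with the logarithm of the concentration ratio.
CO₂: 5.35 × ln(377/281) = 5.35 × ln(1.34164) = 5.35 × 0.29389 = 1.5723 W/m².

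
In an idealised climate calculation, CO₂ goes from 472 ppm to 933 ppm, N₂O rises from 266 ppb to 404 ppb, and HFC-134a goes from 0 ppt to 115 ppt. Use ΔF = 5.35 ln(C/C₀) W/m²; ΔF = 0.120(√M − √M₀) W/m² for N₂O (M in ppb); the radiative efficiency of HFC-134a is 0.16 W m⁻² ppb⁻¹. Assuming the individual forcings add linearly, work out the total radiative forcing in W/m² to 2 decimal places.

CO₂: 5.35 × ln(933/472) = 5.35 × ln(1.97669) = 5.35 × 0.68142 = 3.6456 W/m².
N₂O: 0.120 × (√404 − √266) = 0.120 × (20.0998 − 16.3095) = 0.120 × 3.7903 = 0.4548 W/m².
HFC-134a: Δ = 115 − 0 = 115 ppt = 0.115 ppb; ΔF = 0.16 × 0.115 = 0.0184 W/m².
Total ΔF = 3.6456 + 0.4548 + 0.0184 = 4.1188 W/m².

ΔF = 4.12 W/m²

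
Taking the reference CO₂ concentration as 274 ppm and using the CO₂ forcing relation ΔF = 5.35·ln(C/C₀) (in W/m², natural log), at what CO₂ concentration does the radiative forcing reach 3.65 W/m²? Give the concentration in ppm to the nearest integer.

Set 5.35 ln(C/274) = 3.65, so ln(C/274) = 3.65/5.35 = 0.68224.
Then C/274 = e^0.68224 = 1.97830, giving C = 274 × 1.97830 = 542.05 ppm.

C ≈ 542 ppm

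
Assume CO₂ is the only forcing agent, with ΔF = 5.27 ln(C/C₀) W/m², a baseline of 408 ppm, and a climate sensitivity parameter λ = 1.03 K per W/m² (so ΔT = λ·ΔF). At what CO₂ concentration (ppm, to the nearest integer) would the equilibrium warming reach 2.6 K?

C ≈ 659 ppm

Required forcing: ΔF = ΔT/λ = 2.6/1.03 = 2.5243 W/m².
Then ln(C/408) = ΔF/5.27 = 2.5243/5.27 = 0.47899.
So C = 408 × e^0.47899 = 408 × 1.61444 = 658.69 ppm.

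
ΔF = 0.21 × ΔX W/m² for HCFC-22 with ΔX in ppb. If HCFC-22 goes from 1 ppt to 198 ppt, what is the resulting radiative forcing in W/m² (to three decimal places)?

HCFC-22: Δ = 198 − 1 = 197 ppt = 0.197 ppb; ΔF = 0.21 × 0.197 = 0.0414 W/m².

ΔF = 0.041 W/m²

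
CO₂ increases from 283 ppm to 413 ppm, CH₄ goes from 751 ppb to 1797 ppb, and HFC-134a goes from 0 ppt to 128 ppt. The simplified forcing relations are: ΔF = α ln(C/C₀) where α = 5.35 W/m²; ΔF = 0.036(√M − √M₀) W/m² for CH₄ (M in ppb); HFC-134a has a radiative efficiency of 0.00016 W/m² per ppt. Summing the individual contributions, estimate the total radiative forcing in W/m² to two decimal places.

ΔF = 2.58 W/m²

CO₂: 5.35 × ln(413/283) = 5.35 × ln(1.45936) = 5.35 × 0.37800 = 2.0223 W/m².
CH₄: 0.036 × (√1797 − √751) = 0.036 × (42.3910 − 27.4044) = 0.036 × 14.9866 = 0.5395 W/m².
HFC-134a: ΔF = 0.00016 × (128 − 0) = 0.00016 × 128 = 0.0205 W/m².
Total ΔF = 2.0223 + 0.5395 + 0.0205 = 2.5823 W/m².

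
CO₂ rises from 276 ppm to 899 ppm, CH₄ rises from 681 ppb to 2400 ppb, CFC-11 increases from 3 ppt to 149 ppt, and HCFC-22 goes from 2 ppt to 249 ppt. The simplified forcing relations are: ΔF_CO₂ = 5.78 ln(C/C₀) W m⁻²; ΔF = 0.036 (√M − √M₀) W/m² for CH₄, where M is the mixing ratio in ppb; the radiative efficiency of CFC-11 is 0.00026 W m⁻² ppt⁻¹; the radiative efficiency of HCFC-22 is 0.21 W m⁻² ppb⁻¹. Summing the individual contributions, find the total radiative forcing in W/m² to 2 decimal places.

ΔF = 7.74 W/m²

CO₂: 5.78 × ln(899/276) = 5.78 × ln(3.25725) = 5.78 × 1.18088 = 6.8255 W/m².
CH₄: 0.036 × (√2400 − √681) = 0.036 × (48.9898 − 26.0960) = 0.036 × 22.8938 = 0.8242 W/m².
CFC-11: ΔF = 0.00026 × (149 − 3) = 0.00026 × 146 = 0.0380 W/m².
HCFC-22: Δ = 249 − 2 = 247 ppt = 0.247 ppb; ΔF = 0.21 × 0.247 = 0.0519 W/m².
Total ΔF = 6.8255 + 0.8242 + 0.0380 + 0.0519 = 7.7396 W/m².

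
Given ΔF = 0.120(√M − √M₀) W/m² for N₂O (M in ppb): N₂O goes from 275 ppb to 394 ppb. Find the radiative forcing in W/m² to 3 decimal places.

ΔF = 0.392 W/m²

N₂O: 0.120 × (√394 − √275) = 0.120 × (19.8494 − 16.5831) = 0.120 × 3.2663 = 0.3920 W/m².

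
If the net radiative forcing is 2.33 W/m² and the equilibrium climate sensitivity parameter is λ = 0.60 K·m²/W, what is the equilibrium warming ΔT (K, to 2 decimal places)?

ΔT = 1.40 K

ΔT = λ ΔF = 0.60 × 2.33 = 1.3980 K.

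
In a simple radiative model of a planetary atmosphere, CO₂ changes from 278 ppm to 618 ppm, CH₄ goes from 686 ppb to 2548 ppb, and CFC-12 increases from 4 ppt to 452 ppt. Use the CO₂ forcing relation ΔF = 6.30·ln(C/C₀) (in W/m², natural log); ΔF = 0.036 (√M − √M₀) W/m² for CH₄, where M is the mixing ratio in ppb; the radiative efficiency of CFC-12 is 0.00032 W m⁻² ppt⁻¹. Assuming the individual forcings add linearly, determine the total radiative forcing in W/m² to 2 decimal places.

CO₂: 6.30 × ln(618/278) = 6.30 × ln(2.22302) = 6.30 × 0.79887 = 5.0329 W/m².
CH₄: 0.036 × (√2548 − √686) = 0.036 × (50.4777 − 26.1916) = 0.036 × 24.2861 = 0.8743 W/m².
CFC-12: ΔF = 0.00032 × (452 − 4) = 0.00032 × 448 = 0.1434 W/m².
Total ΔF = 5.0329 + 0.8743 + 0.1434 = 6.0506 W/m².

ΔF = 6.05 W/m²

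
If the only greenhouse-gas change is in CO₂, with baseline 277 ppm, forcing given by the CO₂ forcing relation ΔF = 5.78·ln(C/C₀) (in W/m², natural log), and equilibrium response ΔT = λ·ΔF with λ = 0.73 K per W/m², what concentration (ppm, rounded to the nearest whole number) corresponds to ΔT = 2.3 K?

Required forcing: ΔF = ΔT/λ = 2.3/0.73 = 3.1507 W/m².
Then ln(C/277) = ΔF/5.78 = 3.1507/5.78 = 0.54510.
So C = 277 × e^0.54510 = 277 × 1.72478 = 477.76 ppm.

C ≈ 478 ppm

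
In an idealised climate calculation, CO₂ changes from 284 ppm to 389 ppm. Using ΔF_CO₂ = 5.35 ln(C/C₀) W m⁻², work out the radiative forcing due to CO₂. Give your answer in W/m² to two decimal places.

ΔF = 1.68 W/m²

CO₂: 5.35 × ln(389/284) = 5.35 × ln(1.36972) = 5.35 × 0.31461 = 1.6832 W/m².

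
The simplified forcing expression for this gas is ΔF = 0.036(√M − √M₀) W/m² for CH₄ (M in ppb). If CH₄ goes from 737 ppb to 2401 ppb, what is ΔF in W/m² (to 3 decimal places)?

CH₄: 0.036 × (√2401 − √737) = 0.036 × (49.0000 − 27.1477) = 0.036 × 21.8523 = 0.7867 W/m².

ΔF = 0.787 W/m²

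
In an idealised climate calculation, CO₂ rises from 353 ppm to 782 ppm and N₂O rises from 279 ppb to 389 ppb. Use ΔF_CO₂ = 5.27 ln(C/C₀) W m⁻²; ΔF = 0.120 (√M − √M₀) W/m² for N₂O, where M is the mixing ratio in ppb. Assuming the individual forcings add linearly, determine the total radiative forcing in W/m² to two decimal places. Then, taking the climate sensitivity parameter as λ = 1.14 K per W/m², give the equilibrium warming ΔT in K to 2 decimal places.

ΔF = 4.55 W/m²; ΔT = 5.19 K

CO₂: 5.27 × ln(782/353) = 5.27 × ln(2.21530) = 5.27 × 0.79539 = 4.1917 W/m².
N₂O: 0.120 × (√389 − √279) = 0.120 × (19.7231 − 16.7033) = 0.120 × 3.0198 = 0.3624 W/m².
Total ΔF = 4.1917 + 0.3624 = 4.5541 W/m².
ΔT = λ ΔF = 1.14 × 4.55 = 5.1870 K.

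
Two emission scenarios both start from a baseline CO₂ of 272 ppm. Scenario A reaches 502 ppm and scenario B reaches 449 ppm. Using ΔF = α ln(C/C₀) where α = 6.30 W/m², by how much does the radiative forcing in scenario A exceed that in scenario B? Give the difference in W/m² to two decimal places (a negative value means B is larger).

ΔF_A = 6.30 ln(502/272) = 6.30 × 0.61280 = 3.8606 W/m².
ΔF_B = 6.30 ln(449/272) = 6.30 × 0.50122 = 3.1577 W/m².
Difference: 3.8606 − 3.1577 = 0.7029 W/m².

ΔF_A − ΔF_B = 0.70 W/m²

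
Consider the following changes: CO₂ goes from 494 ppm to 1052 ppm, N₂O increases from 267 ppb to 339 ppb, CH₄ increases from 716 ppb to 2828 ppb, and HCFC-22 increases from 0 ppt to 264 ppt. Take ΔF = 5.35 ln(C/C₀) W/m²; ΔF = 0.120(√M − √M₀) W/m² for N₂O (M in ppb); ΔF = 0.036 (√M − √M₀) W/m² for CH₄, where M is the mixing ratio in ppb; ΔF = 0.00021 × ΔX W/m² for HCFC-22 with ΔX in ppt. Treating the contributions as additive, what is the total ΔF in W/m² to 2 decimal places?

ΔF = 5.30 W/m²

CO₂: 5.35 × ln(1052/494) = 5.35 × ln(2.12955) = 5.35 × 0.75591 = 4.0441 W/m².
N₂O: 0.120 × (√339 − √267) = 0.120 × (18.4120 − 16.3401) = 0.120 × 2.0719 = 0.2486 W/m².
CH₄: 0.036 × (√2828 − √716) = 0.036 × (53.1789 − 26.7582) = 0.036 × 26.4207 = 0.9511 W/m².
HCFC-22: ΔF = 0.00021 × (264 − 0) = 0.00021 × 264 = 0.0554 W/m².
Total ΔF = 4.0441 + 0.2486 + 0.9511 + 0.0554 = 5.2992 W/m².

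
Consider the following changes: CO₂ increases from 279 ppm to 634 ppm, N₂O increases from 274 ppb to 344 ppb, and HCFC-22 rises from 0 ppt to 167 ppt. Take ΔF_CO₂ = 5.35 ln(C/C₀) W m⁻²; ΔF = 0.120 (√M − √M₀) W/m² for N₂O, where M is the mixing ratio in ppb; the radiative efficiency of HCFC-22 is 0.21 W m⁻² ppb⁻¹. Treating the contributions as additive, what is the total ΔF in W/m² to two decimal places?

CO₂: 5.35 × ln(634/279) = 5.35 × ln(2.27240) = 5.35 × 0.82084 = 4.3915 W/m².
N₂O: 0.120 × (√344 − √274) = 0.120 × (18.5472 − 16.5529) = 0.120 × 1.9943 = 0.2393 W/m².
HCFC-22: Δ = 167 − 0 = 167 ppt = 0.167 ppb; ΔF = 0.21 × 0.167 = 0.0351 W/m².
Total ΔF = 4.3915 + 0.2393 + 0.0351 = 4.6659 W/m².

ΔF = 4.67 W/m²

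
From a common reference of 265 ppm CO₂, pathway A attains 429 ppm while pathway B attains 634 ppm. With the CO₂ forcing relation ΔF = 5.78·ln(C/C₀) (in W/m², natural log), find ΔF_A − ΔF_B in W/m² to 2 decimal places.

ΔF_A = 5.78 ln(429/265) = 5.78 × 0.48173 = 2.7844 W/m².
ΔF_B = 5.78 ln(634/265) = 5.78 × 0.87232 = 5.0420 W/m².
Difference: 2.7844 − 5.0420 = -2.2576 W/m².

ΔF_A − ΔF_B = -2.26 W/m²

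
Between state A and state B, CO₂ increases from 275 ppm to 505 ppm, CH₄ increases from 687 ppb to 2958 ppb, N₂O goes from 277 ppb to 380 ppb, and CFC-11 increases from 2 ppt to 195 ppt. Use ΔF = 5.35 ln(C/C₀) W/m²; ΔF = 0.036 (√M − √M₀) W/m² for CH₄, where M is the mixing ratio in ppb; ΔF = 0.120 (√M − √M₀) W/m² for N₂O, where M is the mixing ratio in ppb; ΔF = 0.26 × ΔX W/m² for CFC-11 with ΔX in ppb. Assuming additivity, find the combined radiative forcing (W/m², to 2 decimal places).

ΔF = 4.66 W/m²

CO₂: 5.35 × ln(505/275) = 5.35 × ln(1.83636) = 5.35 × 0.60779 = 3.2517 W/m².
CH₄: 0.036 × (√2958 − √687) = 0.036 × (54.3875 − 26.2107) = 0.036 × 28.1768 = 1.0144 W/m².
N₂O: 0.120 × (√380 − √277) = 0.120 × (19.4936 − 16.6433) = 0.120 × 2.8503 = 0.3420 W/m².
CFC-11: Δ = 195 − 2 = 193 ppt = 0.193 ppb; ΔF = 0.26 × 0.193 = 0.0502 W/m².
Total ΔF = 3.2517 + 1.0144 + 0.3420 + 0.0502 = 4.6583 W/m².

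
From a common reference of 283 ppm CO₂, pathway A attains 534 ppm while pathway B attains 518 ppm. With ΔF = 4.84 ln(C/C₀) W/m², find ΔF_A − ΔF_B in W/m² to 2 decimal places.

ΔF_A − ΔF_B = 0.15 W/m²

ΔF_A = 4.84 ln(534/283) = 4.84 × 0.63495 = 3.0732 W/m².
ΔF_B = 4.84 ln(518/283) = 4.84 × 0.60453 = 2.9259 W/m².
Difference: 3.0732 − 2.9259 = 0.1473 W/m².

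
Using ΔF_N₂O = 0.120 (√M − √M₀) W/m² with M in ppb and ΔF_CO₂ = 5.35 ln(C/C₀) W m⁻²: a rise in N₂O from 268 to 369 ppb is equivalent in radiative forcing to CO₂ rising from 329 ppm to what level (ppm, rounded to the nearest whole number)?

N₂O forcing: 0.120 × (√369 − √268) = 0.120 × (19.2094 − 16.3707) = 0.120 × 2.8387 = 0.34064 W/m².
Set 5.35 ln(C/329) = 0.34064: ln(C/329) = 0.34064/5.35 = 0.06367, so C = 329 × e^0.06367 = 329 × 1.06574 = 350.63 ppm.

C ≈ 351 ppm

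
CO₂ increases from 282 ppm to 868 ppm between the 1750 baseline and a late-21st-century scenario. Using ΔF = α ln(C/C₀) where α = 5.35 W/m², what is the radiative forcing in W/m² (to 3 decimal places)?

ΔF = 6.015 W/m²

CO₂: 5.35 × ln(868/282) = 5.35 × ln(3.07801) = 5.35 × 1.12428 = 6.0149 W/m².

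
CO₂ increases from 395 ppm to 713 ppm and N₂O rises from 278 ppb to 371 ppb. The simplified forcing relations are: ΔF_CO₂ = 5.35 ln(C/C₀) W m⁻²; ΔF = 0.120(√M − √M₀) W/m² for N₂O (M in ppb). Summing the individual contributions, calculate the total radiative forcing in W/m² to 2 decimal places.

CO₂: 5.35 × ln(713/395) = 5.35 × ln(1.80506) = 5.35 × 0.59059 = 3.1597 W/m².
N₂O: 0.120 × (√371 − √278) = 0.120 × (19.2614 − 16.6733) = 0.120 × 2.5881 = 0.3106 W/m².
Total ΔF = 3.1597 + 0.3106 = 3.4703 W/m².

ΔF = 3.47 W/m²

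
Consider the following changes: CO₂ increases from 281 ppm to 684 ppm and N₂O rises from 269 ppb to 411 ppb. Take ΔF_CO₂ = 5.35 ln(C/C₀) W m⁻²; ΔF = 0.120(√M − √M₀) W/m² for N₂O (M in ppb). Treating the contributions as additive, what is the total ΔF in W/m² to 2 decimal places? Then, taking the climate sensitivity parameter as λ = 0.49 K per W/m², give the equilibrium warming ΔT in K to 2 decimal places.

CO₂: 5.35 × ln(684/281) = 5.35 × ln(2.43416) = 5.35 × 0.88960 = 4.7594 W/m².
N₂O: 0.120 × (√411 − √269) = 0.120 × (20.2731 − 16.4012) = 0.120 × 3.8719 = 0.4646 W/m².
Total ΔF = 4.7594 + 0.4646 = 5.2240 W/m².
ΔT = λ ΔF = 0.49 × 5.22 = 2.5578 K.

ΔF = 5.22 W/m²; ΔT = 2.56 K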